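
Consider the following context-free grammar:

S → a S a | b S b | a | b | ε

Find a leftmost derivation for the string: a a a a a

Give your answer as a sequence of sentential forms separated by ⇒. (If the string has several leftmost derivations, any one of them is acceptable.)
Start with S.
Step 1: the leftmost non-terminal is S; apply S → a S a:  a S a
Step 2: the leftmost non-terminal is S; apply S → a S a:  a a S a a
Step 3: the leftmost non-terminal is S; apply S → a:  a a a a a

Final answer: S ⇒ a S a ⇒ a a S a a ⇒ a a a a a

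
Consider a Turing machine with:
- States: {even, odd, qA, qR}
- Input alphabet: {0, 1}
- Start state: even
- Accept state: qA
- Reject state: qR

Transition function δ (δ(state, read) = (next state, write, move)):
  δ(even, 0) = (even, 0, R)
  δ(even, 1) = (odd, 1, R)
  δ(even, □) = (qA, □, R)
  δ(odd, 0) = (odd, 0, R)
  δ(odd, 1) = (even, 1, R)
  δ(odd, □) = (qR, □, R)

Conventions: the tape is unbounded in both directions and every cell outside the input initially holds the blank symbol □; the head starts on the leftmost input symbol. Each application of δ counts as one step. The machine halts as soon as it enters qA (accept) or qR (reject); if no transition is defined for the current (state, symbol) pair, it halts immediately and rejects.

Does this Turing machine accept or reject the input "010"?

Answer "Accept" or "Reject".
Step 0: [even]010 (head at position 0)
Step 1: δ(even, 0) = (even, 0, R)  ⊢  0[even]10 (head at position 1)
Step 2: δ(even, 1) = (odd, 1, R)  ⊢  01[odd]0 (head at position 2)
Step 3: δ(odd, 0) = (odd, 0, R)  ⊢  010[odd]□ (head at position 3)
Step 4: δ(odd, □) = (qR, □, R)  ⊢  010□[qR]□ (head at position 4)
The machine is in qR, so it halts and rejects.

Final answer: Reject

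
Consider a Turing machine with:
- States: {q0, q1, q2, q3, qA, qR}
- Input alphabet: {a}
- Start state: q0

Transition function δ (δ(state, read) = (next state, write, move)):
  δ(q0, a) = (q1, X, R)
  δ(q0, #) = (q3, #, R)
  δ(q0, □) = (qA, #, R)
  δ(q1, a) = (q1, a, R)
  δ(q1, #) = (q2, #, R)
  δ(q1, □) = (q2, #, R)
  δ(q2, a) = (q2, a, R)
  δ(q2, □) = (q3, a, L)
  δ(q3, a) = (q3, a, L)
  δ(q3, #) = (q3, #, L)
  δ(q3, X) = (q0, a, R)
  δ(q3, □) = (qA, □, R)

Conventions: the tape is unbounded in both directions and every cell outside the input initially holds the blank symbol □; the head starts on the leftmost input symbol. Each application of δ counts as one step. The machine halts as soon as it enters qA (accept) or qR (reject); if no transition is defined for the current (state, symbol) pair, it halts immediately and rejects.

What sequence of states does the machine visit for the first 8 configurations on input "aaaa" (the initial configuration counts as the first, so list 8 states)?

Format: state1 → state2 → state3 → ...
Step 0: [q0]aaaa (head at position 0)
Step 1: δ(q0, a) = (q1, X, R)  ⊢  X[q1]aaa (head at position 1)
Step 2: δ(q1, a) = (q1, a, R)  ⊢  Xa[q1]aa (head at position 2)
Step 3: δ(q1, a) = (q1, a, R)  ⊢  Xaa[q1]a (head at position 3)
Step 4: δ(q1, a) = (q1, a, R)  ⊢  Xaaa[q1]□ (head at position 4)
Step 5: δ(q1, □) = (q2, #, R)  ⊢  Xaaa#[q2]□ (head at position 5)
Step 6: δ(q2, □) = (q3, a, L)  ⊢  Xaaa[q3]#a (head at position 4)
Step 7: δ(q3, #) = (q3, #, L)  ⊢  Xaa[q3]a#a (head at position 3)
Reading off the states of these 8 configurations: q0 → q1 → q1 → q1 → q1 → q2 → q3 → q3

Final answer: q0 → q1 → q1 → q1 → q1 → q2 → q3 → q3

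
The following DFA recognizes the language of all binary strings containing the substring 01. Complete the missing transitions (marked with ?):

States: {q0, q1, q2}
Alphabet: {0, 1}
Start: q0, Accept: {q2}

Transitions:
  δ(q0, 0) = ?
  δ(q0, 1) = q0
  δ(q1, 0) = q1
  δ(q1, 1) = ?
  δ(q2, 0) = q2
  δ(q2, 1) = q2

What each state remembers (consistent with the given transitions and accept states):
  q0: 01 not seen yet and the last symbol was not 0
  q1: 01 not seen yet and the last symbol was 0
  q2: the substring 01 has already been seen
Filling in the missing entries:
  δ(q0, 0): in q0 (01 not seen yet and the last symbol was not 0), after reading 0 we have: 01 not seen yet and the last symbol was 0 → q1
  δ(q1, 1): in q1 (01 not seen yet and the last symbol was 0), after reading 1 we have: the substring 01 has already been seen → q2

Final answer: δ(q0, 0) = q1; δ(q1, 1) = q2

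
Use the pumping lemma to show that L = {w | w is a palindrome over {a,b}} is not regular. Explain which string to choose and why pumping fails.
Language: L = {w | w is a palindrome over {a,b}} (strings that read the same forwards and backwards)
Step 1: Assume for contradiction that L is regular, with pumping length p.
Step 2: Choose s = a^p b a^p. Then s ∈ L (it reads the same forwards and backwards) and |s| ≥ p.
Step 3: Consider any decomposition s = xyz with |xy| ≤ p and |y| > 0. Since |xy| ≤ p and the first p symbols of s are all a's, y = a^k for some k with 1 ≤ k ≤ p.
Step 4: Pumping up (i = 2): xy²z = a^(p+k) b a^p. Its reverse is a^p b a^(p+k) ≠ a^(p+k) b a^p (the single b is no longer in the middle), so xy²z is not a palindrome and xy²z ∉ L.
This contradicts the pumping lemma, so L is not regular.

Final answer: Choose s = a^p b a^p. Since |xy| ≤ p, y = a^k with k ≥ 1. Then xy²z = a^(p+k) b a^p is not a palindrome, so ∉ L.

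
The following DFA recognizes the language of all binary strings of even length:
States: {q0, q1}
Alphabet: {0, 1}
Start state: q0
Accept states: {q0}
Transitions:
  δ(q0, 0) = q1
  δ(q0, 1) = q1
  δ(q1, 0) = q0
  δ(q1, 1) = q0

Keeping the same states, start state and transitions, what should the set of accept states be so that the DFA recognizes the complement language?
The DFA is complete (every state has a transition on every symbol), so the complement
is recognized by the same DFA with accepting and non-accepting states swapped.
Original accept states: {q0}
Complement accept states = All states - Original accept states
= {q0, q1} - {q0}
= {q1}
Complement language: strings of ODD length

Final answer: {q1}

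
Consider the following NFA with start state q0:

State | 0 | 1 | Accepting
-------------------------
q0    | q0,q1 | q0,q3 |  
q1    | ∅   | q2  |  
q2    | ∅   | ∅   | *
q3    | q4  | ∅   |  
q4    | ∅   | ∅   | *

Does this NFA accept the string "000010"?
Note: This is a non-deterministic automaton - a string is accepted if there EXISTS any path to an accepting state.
Track the set of states the NFA could be in: start {q0}
Read '0': {q0} → {q0, q1}
Read '0': {q0, q1} → {q0, q1}
Read '0': {q0, q1} → {q0, q1}
Read '0': {q0, q1} → {q0, q1}
Read '1': {q0, q1} → {q0, q2, q3}
Read '0': {q0, q2, q3} → {q0, q1, q4}
Final set {q0, q1, q4} contains accepting state(s) {q4} → accepted.

Final answer: Yes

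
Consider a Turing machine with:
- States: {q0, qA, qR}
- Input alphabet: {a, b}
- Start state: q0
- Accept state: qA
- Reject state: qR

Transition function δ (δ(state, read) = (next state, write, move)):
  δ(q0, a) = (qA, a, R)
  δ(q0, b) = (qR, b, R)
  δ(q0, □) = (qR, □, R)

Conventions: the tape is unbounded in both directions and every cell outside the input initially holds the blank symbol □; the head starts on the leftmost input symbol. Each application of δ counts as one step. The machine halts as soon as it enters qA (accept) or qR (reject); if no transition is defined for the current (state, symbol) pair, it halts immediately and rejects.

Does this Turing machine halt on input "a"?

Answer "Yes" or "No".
Step 0: [q0]a (head at position 0)
Step 1: δ(q0, a) = (qA, a, R)  ⊢  a[qA]□ (head at position 1)
The machine is in qA, so it halts and accepts.
It halts after 1 steps.

Final answer: Yes - halts after 1 steps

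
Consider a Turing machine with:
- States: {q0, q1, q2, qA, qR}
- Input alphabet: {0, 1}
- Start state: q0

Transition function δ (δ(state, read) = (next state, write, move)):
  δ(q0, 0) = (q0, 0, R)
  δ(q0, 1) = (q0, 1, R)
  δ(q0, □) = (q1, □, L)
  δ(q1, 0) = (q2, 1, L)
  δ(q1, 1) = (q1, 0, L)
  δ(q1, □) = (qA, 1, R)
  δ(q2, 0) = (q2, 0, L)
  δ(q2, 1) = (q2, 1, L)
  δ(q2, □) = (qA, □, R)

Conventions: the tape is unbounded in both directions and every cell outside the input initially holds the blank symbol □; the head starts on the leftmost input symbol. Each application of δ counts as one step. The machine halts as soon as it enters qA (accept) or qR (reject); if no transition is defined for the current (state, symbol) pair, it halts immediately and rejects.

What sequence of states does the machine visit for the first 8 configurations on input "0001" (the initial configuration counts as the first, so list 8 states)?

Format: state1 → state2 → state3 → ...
Step 0: [q0]0001 (head at position 0)
Step 1: δ(q0, 0) = (q0, 0, R)  ⊢  0[q0]001 (head at position 1)
Step 2: δ(q0, 0) = (q0, 0, R)  ⊢  00[q0]01 (head at position 2)
Step 3: δ(q0, 0) = (q0, 0, R)  ⊢  000[q0]1 (head at position 3)
Step 4: δ(q0, 1) = (q0, 1, R)  ⊢  0001[q0]□ (head at position 4)
Step 5: δ(q0, □) = (q1, □, L)  ⊢  000[q1]1□ (head at position 3)
Step 6: δ(q1, 1) = (q1, 0, L)  ⊢  00[q1]00□ (head at position 2)
Step 7: δ(q1, 0) = (q2, 1, L)  ⊢  0[q2]010□ (head at position 1)
Reading off the states of these 8 configurations: q0 → q0 → q0 → q0 → q0 → q1 → q1 → q2

Final answer: q0 → q0 → q0 → q0 → q0 → q1 → q1 → q2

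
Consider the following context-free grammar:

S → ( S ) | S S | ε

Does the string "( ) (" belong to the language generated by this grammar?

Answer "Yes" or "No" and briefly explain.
Each production adds parentheses only in matched pairs (S → ( S )) or none at all, so every derived string has equally many '(' and ')'. The string ( ) ( has two '(' and one ')', so it cannot be derived.

Final answer: No - no valid derivation exists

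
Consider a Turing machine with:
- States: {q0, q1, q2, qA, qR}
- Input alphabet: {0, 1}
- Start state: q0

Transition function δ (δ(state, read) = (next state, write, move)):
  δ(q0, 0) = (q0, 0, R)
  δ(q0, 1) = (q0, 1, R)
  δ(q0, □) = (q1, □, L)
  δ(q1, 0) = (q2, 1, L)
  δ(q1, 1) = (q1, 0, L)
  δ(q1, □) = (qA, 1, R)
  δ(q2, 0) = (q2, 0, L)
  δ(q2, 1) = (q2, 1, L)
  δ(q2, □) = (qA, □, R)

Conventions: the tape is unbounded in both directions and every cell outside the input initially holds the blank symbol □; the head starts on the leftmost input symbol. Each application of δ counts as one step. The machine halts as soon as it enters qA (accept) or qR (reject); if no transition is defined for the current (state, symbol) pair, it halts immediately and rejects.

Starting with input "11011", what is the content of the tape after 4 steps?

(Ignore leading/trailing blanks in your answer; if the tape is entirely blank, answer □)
Step 0: [q0]11011 (head at position 0)
Step 1: δ(q0, 1) = (q0, 1, R)  ⊢  1[q0]1011 (head at position 1)
Step 2: δ(q0, 1) = (q0, 1, R)  ⊢  11[q0]011 (head at position 2)
Step 3: δ(q0, 0) = (q0, 0, R)  ⊢  110[q0]11 (head at position 3)
Step 4: δ(q0, 1) = (q0, 1, R)  ⊢  1101[q0]1 (head at position 4)
Tape after 4 steps (ignoring surrounding blanks): 11011

Final answer: Tape: 11011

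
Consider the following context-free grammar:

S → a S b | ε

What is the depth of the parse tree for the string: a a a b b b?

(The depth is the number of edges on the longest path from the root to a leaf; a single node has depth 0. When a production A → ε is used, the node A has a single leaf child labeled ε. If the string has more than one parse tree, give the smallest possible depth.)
The only parse tree applies S → a S b 3 times (once per matching a…b pair) and then S → ε.
The S nodes sit at depths 0, 1, …, 3; the innermost S (depth 3) has the single child ε at depth 4.
The terminal leaves a, b are at depths 1..3, so the longest root-to-leaf path is S → S → … → S → ε with 4 edges.
Depth = 4.

Final answer: 4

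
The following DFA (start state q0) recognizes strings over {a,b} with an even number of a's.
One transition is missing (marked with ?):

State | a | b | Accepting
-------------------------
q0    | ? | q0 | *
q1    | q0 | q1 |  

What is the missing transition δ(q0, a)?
q1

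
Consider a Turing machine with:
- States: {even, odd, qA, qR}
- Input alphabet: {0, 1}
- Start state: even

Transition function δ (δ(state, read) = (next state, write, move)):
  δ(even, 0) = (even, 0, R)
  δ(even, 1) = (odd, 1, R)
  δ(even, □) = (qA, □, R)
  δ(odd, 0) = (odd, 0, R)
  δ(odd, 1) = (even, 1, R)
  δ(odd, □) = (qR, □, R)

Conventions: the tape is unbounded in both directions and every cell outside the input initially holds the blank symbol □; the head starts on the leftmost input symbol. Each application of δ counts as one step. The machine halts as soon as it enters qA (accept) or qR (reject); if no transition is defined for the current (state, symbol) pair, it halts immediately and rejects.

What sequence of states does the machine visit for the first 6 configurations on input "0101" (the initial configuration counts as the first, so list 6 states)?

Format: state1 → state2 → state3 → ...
Step 0: [even]0101 (head at position 0)
Step 1: δ(even, 0) = (even, 0, R)  ⊢  0[even]101 (head at position 1)
Step 2: δ(even, 1) = (odd, 1, R)  ⊢  01[odd]01 (head at position 2)
Step 3: δ(odd, 0) = (odd, 0, R)  ⊢  010[odd]1 (head at position 3)
Step 4: δ(odd, 1) = (even, 1, R)  ⊢  0101[even]□ (head at position 4)
Step 5: δ(even, □) = (qA, □, R)  ⊢  0101□[qA]□ (head at position 5)
Reading off the states of these 6 configurations: even → even → odd → odd → even → qA

Final answer: even → even → odd → odd → even → qA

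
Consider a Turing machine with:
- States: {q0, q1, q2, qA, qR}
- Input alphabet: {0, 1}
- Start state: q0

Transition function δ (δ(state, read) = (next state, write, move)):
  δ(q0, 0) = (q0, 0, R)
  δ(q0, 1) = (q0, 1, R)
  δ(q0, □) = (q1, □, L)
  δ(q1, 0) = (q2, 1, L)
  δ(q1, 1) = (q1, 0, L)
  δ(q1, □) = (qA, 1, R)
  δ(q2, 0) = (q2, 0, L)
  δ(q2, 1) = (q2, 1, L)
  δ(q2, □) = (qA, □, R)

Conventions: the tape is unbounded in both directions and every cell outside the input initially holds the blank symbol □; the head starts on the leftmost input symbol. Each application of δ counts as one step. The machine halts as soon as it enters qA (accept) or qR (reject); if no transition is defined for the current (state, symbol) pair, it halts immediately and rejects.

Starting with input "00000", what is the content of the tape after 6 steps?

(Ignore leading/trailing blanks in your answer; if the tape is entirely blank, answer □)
Step 0: [q0]00000 (head at position 0)
Step 1: δ(q0, 0) = (q0, 0, R)  ⊢  0[q0]0000 (head at position 1)
Step 2: δ(q0, 0) = (q0, 0, R)  ⊢  00[q0]000 (head at position 2)
Step 3: δ(q0, 0) = (q0, 0, R)  ⊢  000[q0]00 (head at position 3)
Step 4: δ(q0, 0) = (q0, 0, R)  ⊢  0000[q0]0 (head at position 4)
Step 5: δ(q0, 0) = (q0, 0, R)  ⊢  00000[q0]□ (head at position 5)
Step 6: δ(q0, □) = (q1, □, L)  ⊢  0000[q1]0□ (head at position 4)
Tape after 6 steps (ignoring surrounding blanks): 00000

Final answer: Tape: 00000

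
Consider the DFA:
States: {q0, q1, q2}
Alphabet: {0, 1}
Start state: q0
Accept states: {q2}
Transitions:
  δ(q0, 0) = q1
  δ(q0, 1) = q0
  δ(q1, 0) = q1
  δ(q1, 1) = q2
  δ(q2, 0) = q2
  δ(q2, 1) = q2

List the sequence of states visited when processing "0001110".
Starting at q0
Read '0': q0 -> q1
Read '0': q1 -> q1
Read '0': q1 -> q1
Read '1': q1 -> q2
Read '1': q2 -> q2
Read '1': q2 -> q2
Read '0': q2 -> q2

Final answer: q0 -> q1 -> q1 -> q1 -> q2 -> q2 -> q2 -> q2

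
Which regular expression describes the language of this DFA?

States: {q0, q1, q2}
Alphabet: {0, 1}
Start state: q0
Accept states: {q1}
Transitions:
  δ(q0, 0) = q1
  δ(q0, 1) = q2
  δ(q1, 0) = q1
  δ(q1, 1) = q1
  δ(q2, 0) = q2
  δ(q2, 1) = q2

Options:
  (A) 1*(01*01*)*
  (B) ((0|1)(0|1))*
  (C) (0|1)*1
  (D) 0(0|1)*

Testing sample strings against the DFA:
  '10' -> rejected
  '000' -> accepted
  '100' -> rejected
  '110' -> rejected
Checking each option for a counterexample:
  (A) 1*(01*01*)*: ε is rejected by the DFA but matches the regex → eliminated
  (B) ((0|1)(0|1))*: ε is rejected by the DFA but matches the regex → eliminated
  (C) (0|1)*1: '0' is accepted by the DFA but does not match the regex → eliminated
  (D) 0(0|1)*: agrees with the DFA on all strings of length ≤ 4
Only (D) 0(0|1)* is consistent with the DFA.

Final answer: (D) 0(0|1)*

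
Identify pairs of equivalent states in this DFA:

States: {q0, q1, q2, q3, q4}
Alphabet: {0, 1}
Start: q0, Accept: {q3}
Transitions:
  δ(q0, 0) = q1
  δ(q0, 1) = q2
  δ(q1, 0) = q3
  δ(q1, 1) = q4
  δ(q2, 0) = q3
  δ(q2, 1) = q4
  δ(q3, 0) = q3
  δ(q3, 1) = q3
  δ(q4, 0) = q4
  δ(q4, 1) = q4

Using the table-filling algorithm:
Round 0 – mark pairs where exactly one state is accepting: (q0,q3), (q1,q3), (q2,q3), (q3,q4)
Round 1 – newly marked: (q0,q1) [on 0: q1 vs q3, already marked]; (q0,q2) [on 0: q1 vs q3, already marked]; (q1,q4) [on 0: q3 vs q4, already marked]; (q2,q4) [on 0: q3 vs q4, already marked]
Round 2 – newly marked: (q0,q4) [on 0: q1 vs q4, already marked]
No further pairs can be marked.
(q1, q2) unmarked: δ(q1,0)=q3, δ(q2,0)=q3; δ(q1,1)=q4, δ(q2,1)=q4 → equivalent
Equivalent pairs: (q1, q2)

Final answer: Equivalent pairs: (q1, q2)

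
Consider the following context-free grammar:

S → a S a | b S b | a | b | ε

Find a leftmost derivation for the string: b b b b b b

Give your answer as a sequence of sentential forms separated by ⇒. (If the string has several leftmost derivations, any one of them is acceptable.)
Start with S.
Step 1: the leftmost non-terminal is S; apply S → b S b:  b S b
Step 2: the leftmost non-terminal is S; apply S → b S b:  b b S b b
Step 3: the leftmost non-terminal is S; apply S → b S b:  b b b S b b b
Step 4: the leftmost non-terminal is S; apply S → ε:  b b b b b b

Final answer: S ⇒ b S b ⇒ b b S b b ⇒ b b b S b b b ⇒ b b b b b b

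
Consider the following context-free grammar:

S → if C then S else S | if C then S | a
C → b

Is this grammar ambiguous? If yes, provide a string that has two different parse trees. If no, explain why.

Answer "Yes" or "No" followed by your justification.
The 'dangling else' can attach to either if. Two leftmost derivations of  if b then if b then a else a:
  (1) S ⇒ if C then S else S ⇒ if b then S else S ⇒ if b then if C then S else S ⇒ if b then if b then S else S ⇒ if b then if b then a else S ⇒ if b then if b then a else a   (else belongs to the outer if)
  (2) S ⇒ if C then S ⇒ if b then S ⇒ if b then if C then S else S ⇒ if b then if b then S else S ⇒ if b then if b then a else S ⇒ if b then if b then a else a   (else belongs to the inner if)
Two distinct parse trees for the same string, so the grammar is ambiguous.

Final answer: Yes - the string 'if b then if b then a else a' has two distinct leftmost derivations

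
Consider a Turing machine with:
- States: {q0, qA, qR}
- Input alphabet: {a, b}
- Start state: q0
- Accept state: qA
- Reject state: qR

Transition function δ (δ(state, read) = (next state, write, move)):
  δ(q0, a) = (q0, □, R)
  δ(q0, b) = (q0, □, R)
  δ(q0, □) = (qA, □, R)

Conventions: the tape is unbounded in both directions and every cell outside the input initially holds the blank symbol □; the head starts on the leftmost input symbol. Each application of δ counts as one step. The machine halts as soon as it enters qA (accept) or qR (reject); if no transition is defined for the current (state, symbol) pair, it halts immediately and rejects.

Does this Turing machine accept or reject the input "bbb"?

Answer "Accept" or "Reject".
Step 0: [q0]bbb (head at position 0)
Step 1: δ(q0, b) = (q0, □, R)  ⊢  □[q0]bb (head at position 1)
Step 2: δ(q0, b) = (q0, □, R)  ⊢  □□[q0]b (head at position 2)
Step 3: δ(q0, b) = (q0, □, R)  ⊢  □□□[q0]□ (head at position 3)
Step 4: δ(q0, □) = (qA, □, R)  ⊢  □□□□[qA]□ (head at position 4)
The machine is in qA, so it halts and accepts.

Final answer: Accept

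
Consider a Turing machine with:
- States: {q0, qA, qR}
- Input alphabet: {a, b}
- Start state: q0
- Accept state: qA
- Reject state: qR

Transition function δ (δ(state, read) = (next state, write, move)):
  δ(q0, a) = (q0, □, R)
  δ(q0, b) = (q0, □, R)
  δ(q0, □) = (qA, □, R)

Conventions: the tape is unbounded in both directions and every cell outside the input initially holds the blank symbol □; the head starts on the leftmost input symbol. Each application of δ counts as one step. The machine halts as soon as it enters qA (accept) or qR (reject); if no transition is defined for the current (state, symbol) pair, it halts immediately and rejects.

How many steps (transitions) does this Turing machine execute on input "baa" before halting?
Step 0: [q0]baa (head at position 0)
Step 1: δ(q0, b) = (q0, □, R)  ⊢  □[q0]aa (head at position 1)
Step 2: δ(q0, a) = (q0, □, R)  ⊢  □□[q0]a (head at position 2)
Step 3: δ(q0, a) = (q0, □, R)  ⊢  □□□[q0]□ (head at position 3)
Step 4: δ(q0, □) = (qA, □, R)  ⊢  □□□□[qA]□ (head at position 4)
The machine is in qA, so it halts and accepts.
Number of transitions executed: 4.

Final answer: 4 steps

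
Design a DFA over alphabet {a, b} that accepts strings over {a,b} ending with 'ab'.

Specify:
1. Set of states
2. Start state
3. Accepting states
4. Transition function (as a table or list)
One valid DFA (any DFA recognizing the same language is acceptable):
States: {q0, q1, q2}
Start: q0
Accepting: {q2}
Transitions (accepting states marked with *):
State | a | b | Accepting
-------------------------
q0    | q1 | q0 |  
q1    | q1 | q2 |  
q2    | q1 | q0 | *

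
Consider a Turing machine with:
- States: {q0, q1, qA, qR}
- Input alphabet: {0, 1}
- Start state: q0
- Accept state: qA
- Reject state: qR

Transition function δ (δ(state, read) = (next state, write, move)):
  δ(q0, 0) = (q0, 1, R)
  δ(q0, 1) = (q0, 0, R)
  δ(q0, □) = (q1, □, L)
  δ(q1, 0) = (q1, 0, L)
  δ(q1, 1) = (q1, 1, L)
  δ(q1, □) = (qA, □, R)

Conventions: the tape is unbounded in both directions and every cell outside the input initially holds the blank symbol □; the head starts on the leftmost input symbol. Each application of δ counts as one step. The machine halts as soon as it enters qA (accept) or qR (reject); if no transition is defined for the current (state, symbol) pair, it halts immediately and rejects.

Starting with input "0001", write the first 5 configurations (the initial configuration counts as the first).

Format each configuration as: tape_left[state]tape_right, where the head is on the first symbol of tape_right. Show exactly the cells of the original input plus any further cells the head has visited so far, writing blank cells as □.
Step 0: [q0]0001 (head at position 0)
Step 1: δ(q0, 0) = (q0, 1, R)  ⊢  1[q0]001 (head at position 1)
Step 2: δ(q0, 0) = (q0, 1, R)  ⊢  11[q0]01 (head at position 2)
Step 3: δ(q0, 0) = (q0, 1, R)  ⊢  111[q0]1 (head at position 3)
Step 4: δ(q0, 1) = (q0, 0, R)  ⊢  1110[q0]□ (head at position 4)

Final answer: [q0]0001 ⊢ 1[q0]001 ⊢ 11[q0]01 ⊢ 111[q0]1 ⊢ 1110[q0]□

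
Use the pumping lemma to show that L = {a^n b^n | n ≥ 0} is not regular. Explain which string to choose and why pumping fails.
Language: L = {a^n b^n | n ≥ 0} (equal numbers of a's followed by b's)
Step 1: Assume for contradiction that L is regular, with pumping length p.
Step 2: Choose s = a^p b^p. Then s ∈ L (it has p a's followed by p b's) and |s| ≥ p.
Step 3: Consider any decomposition s = xyz with |xy| ≤ p and |y| > 0. Since |xy| ≤ p and the first p symbols of s are all a's, y = a^k for some k with 1 ≤ k ≤ p.
Step 4: Pumping up (i = 2): xy²z = a^(p+k) b^p, which has more a's than b's, so xy²z ∉ L.
This contradicts the pumping lemma, so L is not regular.

Final answer: Choose s = a^p b^p. Since |xy| ≤ p, y = a^k with k ≥ 1. Then xy²z = a^(p+k) b^p ∉ L.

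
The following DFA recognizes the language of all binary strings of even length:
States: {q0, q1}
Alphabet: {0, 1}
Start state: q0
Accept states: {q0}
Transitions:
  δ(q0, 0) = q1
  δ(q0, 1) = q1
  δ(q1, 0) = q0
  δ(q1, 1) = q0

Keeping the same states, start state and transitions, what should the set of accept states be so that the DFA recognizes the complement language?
The DFA is complete (every state has a transition on every symbol), so the complement
is recognized by the same DFA with accepting and non-accepting states swapped.
Original accept states: {q0}
Complement accept states = All states - Original accept states
= {q0, q1} - {q0}
= {q1}
Complement language: strings of ODD length

Final answer: {q1}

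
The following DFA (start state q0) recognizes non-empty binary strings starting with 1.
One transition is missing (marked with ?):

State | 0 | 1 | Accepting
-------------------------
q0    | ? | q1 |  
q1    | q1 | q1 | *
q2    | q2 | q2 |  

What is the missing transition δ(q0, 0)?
q2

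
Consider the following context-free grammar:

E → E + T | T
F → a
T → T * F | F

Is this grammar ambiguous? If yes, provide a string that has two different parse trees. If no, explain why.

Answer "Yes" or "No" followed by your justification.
This is the standard stratified expression grammar: '+' is introduced only by the left-recursive rule E → E + T and '*' only by the left-recursive rule T → T * F, with F → a. For any string, the last '+' must be the one produced at the root E (everything after it is a T containing no '+'), and likewise within each T the last '*' is produced at its root. This fixes the parse tree uniquely (left-associative, '*' binding tighter than '+'), so every string has exactly one parse tree.

Final answer: No - the grammar is unambiguous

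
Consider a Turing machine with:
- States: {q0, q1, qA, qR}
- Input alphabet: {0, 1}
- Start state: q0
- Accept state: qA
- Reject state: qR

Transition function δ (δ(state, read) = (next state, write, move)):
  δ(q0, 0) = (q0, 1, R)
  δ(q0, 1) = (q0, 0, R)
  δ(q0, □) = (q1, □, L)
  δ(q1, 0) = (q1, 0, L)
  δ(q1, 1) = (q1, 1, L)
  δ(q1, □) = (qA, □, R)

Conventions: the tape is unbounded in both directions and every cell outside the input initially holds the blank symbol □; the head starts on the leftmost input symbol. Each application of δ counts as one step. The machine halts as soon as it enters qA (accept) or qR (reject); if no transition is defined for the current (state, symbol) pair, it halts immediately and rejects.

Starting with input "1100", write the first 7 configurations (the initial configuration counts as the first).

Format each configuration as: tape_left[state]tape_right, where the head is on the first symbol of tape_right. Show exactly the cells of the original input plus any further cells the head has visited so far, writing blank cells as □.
Step 0: [q0]1100 (head at position 0)
Step 1: δ(q0, 1) = (q0, 0, R)  ⊢  0[q0]100 (head at position 1)
Step 2: δ(q0, 1) = (q0, 0, R)  ⊢  00[q0]00 (head at position 2)
Step 3: δ(q0, 0) = (q0, 1, R)  ⊢  001[q0]0 (head at position 3)
Step 4: δ(q0, 0) = (q0, 1, R)  ⊢  0011[q0]□ (head at position 4)
Step 5: δ(q0, □) = (q1, □, L)  ⊢  001[q1]1□ (head at position 3)
Step 6: δ(q1, 1) = (q1, 1, L)  ⊢  00[q1]11□ (head at position 2)

Final answer: [q0]1100 ⊢ 0[q0]100 ⊢ 00[q0]00 ⊢ 001[q0]0 ⊢ 0011[q0]□ ⊢ 001[q1]1□ ⊢ 00[q1]11□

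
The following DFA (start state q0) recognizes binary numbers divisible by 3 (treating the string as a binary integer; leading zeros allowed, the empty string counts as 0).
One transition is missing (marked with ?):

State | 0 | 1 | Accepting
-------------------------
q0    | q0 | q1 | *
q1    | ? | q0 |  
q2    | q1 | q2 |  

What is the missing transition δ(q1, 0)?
q2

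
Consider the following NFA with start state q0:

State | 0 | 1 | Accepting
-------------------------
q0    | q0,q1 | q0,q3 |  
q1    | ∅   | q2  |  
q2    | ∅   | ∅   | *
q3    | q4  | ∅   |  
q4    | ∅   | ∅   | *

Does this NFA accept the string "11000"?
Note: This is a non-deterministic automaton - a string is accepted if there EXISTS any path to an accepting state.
Track the set of states the NFA could be in: start {q0}
Read '1': {q0} → {q0, q3}
Read '1': {q0, q3} → {q0, q3}
Read '0': {q0, q3} → {q0, q1, q4}
Read '0': {q0, q1, q4} → {q0, q1}
Read '0': {q0, q1} → {q0, q1}
Final set {q0, q1} contains no accepting state → rejected.

Final answer: No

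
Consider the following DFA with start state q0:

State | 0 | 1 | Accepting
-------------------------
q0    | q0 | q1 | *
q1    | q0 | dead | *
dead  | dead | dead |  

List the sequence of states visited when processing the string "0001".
q0 → q0 → q0 → q0 → q1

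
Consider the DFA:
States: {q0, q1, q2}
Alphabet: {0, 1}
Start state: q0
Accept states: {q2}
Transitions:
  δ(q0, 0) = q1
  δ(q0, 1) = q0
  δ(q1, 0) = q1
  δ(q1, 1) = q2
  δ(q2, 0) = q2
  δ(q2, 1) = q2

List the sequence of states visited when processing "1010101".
Starting at q0
Read '1': q0 -> q0
Read '0': q0 -> q1
Read '1': q1 -> q2
Read '0': q2 -> q2
Read '1': q2 -> q2
Read '0': q2 -> q2
Read '1': q2 -> q2

Final answer: q0 -> q0 -> q1 -> q2 -> q2 -> q2 -> q2 -> q2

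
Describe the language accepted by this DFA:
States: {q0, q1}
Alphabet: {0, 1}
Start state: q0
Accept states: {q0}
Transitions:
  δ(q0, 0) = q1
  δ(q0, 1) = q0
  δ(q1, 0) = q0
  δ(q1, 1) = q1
Analyzing the DFA structure:
Start state: q0
Accept states: {q0}
Interpreting what each state remembers (checking against the transitions):
  q0: an even number of 0s has been read so far
  q1: an odd number of 0s has been read so far
  δ(q0, 0): in q0 (an even number of 0s has been read so far), after reading 0 we have: an odd number of 0s has been read so far → q1
  δ(q0, 1): in q0 (an even number of 0s has been read so far), after reading 1 we have: an even number of 0s has been read so far → q0
  δ(q1, 0): in q1 (an odd number of 0s has been read so far), after reading 0 we have: an even number of 0s has been read so far → q0
  δ(q1, 1): in q1 (an odd number of 0s has been read so far), after reading 1 we have: an odd number of 0s has been read so far → q1
A string is accepted iff it ends in {q0}, i.e. an even number of 0s has been read so far.
Language: All binary strings with an even number of 0s

Final answer: All binary strings with an even number of 0s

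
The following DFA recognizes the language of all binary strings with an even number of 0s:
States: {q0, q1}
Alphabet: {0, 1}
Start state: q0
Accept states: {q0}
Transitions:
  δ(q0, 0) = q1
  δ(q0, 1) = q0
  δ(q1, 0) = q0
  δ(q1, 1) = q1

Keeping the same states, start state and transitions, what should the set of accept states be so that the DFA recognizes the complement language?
The DFA is complete (every state has a transition on every symbol), so the complement
is recognized by the same DFA with accepting and non-accepting states swapped.
Original accept states: {q0}
Complement accept states = All states - Original accept states
= {q0, q1} - {q0}
= {q1}
Complement language: strings with an ODD number of 0s

Final answer: {q1}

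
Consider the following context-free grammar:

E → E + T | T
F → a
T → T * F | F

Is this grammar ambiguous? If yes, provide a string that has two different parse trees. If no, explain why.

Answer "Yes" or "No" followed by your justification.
This is the standard stratified expression grammar: '+' is introduced only by the left-recursive rule E → E + T and '*' only by the left-recursive rule T → T * F, with F → a. For any string, the last '+' must be the one produced at the root E (everything after it is a T containing no '+'), and likewise within each T the last '*' is produced at its root. This fixes the parse tree uniquely (left-associative, '*' binding tighter than '+'), so every string has exactly one parse tree.

Final answer: No - the grammar is unambiguous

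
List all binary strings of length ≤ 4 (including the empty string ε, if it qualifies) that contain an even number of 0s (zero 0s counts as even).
Checking every binary string of length 0 to 4:
  Length 0: accepted: ε | rejected: (none)
  Length 1: accepted: 1 | rejected: 0
  Length 2: accepted: 00, 11 | rejected: 01, 10
  Length 3: accepted: 001, 010, 100, 111 | rejected: 000, 011, 101, 110
  Length 4: accepted: 0000, 0011, 0101, 0110, 1001, 1010, 1100, 1111 | rejected: 0001, 0010, 0100, 0111, 1000, 1011, 1101, 1110
Total: 16 string(s).

Final answer: ε, 1, 00, 11, 001, 010, 100, 111, 0000, 0011, 0101, 0110, 1001, 1010, 1100, 1111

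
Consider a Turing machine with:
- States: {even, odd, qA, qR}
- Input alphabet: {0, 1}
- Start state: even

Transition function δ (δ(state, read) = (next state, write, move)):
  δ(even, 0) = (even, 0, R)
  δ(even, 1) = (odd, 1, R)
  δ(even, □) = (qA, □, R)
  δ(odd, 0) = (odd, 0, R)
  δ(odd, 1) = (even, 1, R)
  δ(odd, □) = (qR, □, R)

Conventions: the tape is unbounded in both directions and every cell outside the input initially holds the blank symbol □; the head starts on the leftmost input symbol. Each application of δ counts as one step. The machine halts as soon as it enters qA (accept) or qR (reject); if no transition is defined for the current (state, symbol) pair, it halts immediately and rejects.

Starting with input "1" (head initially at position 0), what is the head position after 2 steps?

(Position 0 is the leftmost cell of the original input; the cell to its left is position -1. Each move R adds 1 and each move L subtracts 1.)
Step 0: [even]1 (head at position 0)
Step 1: δ(even, 1) = (odd, 1, R)  ⊢  1[odd]□ (head at position 1)
Step 2: δ(odd, □) = (qR, □, R)  ⊢  1□[qR]□ (head at position 2)
Head position after 2 steps: 2

Final answer: Position 2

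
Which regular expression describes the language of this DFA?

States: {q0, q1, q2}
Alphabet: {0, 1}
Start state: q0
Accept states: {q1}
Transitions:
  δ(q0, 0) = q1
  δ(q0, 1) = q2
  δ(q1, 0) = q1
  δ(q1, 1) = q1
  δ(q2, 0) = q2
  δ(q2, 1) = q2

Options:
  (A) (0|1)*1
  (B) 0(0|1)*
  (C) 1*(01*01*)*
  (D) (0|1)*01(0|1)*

Testing sample strings against the DFA:
  '10' -> rejected
  '001' -> accepted
  '0000' -> accepted
  '0011' -> accepted
Checking each option for a counterexample:
  (A) (0|1)*1: '0' is accepted by the DFA but does not match the regex → eliminated
  (B) 0(0|1)*: agrees with the DFA on all strings of length ≤ 4
  (C) 1*(01*01*)*: ε is rejected by the DFA but matches the regex → eliminated
  (D) (0|1)*01(0|1)*: '0' is accepted by the DFA but does not match the regex → eliminated
Only (B) 0(0|1)* is consistent with the DFA.

Final answer: (B) 0(0|1)*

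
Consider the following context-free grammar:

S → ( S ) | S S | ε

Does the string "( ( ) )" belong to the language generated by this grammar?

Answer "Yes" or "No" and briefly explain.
A derivation exists: S ⇒ ( S ) ⇒ ( ( S ) ) ⇒ ( ( ) ) (using S → ( S ) twice, then S → ε).

Final answer: Yes - a valid derivation exists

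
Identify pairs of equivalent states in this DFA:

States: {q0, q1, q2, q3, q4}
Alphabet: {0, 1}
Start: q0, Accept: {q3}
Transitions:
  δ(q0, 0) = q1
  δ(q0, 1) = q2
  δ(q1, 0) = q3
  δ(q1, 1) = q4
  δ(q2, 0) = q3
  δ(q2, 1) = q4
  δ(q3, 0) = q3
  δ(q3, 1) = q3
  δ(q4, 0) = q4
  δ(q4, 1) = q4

Using the table-filling algorithm:
Round 0 – mark pairs where exactly one state is accepting: (q0,q3), (q1,q3), (q2,q3), (q3,q4)
Round 1 – newly marked: (q0,q1) [on 0: q1 vs q3, already marked]; (q0,q2) [on 0: q1 vs q3, already marked]; (q1,q4) [on 0: q3 vs q4, already marked]; (q2,q4) [on 0: q3 vs q4, already marked]
Round 2 – newly marked: (q0,q4) [on 0: q1 vs q4, already marked]
No further pairs can be marked.
(q1, q2) unmarked: δ(q1,0)=q3, δ(q2,0)=q3; δ(q1,1)=q4, δ(q2,1)=q4 → equivalent
Equivalent pairs: (q1, q2)

Final answer: Equivalent pairs: (q1, q2)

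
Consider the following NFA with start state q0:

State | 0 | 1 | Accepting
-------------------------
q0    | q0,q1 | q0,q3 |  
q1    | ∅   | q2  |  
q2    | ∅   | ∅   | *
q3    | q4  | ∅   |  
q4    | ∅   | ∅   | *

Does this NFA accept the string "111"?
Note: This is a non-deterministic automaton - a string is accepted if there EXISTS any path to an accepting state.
Track the set of states the NFA could be in: start {q0}
Read '1': {q0} → {q0, q3}
Read '1': {q0, q3} → {q0, q3}
Read '1': {q0, q3} → {q0, q3}
Final set {q0, q3} contains no accepting state → rejected.

Final answer: No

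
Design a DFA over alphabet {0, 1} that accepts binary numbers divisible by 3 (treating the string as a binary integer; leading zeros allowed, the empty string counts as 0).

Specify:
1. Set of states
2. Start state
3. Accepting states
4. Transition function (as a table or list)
One valid DFA (any DFA recognizing the same language is acceptable):
States: {q0, q1, q2}
Start: q0
Accepting: {q0}
Transitions (accepting states marked with *):
State | 0 | 1 | Accepting
-------------------------
q0    | q0 | q1 | *
q1    | q2 | q0 |  
q2    | q1 | q2 |  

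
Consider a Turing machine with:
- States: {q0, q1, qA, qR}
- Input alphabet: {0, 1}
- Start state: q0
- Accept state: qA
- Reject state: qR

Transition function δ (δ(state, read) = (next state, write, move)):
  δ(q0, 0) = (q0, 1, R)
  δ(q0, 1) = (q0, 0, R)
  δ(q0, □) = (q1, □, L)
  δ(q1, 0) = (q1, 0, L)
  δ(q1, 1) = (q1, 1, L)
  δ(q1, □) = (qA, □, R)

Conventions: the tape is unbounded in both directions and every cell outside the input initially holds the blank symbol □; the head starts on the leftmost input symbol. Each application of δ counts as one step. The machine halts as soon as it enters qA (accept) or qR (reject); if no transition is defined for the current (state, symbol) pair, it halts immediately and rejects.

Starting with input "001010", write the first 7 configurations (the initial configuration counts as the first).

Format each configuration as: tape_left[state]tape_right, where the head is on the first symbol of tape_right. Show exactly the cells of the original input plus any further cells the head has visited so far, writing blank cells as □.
Step 0: [q0]001010 (head at position 0)
Step 1: δ(q0, 0) = (q0, 1, R)  ⊢  1[q0]01010 (head at position 1)
Step 2: δ(q0, 0) = (q0, 1, R)  ⊢  11[q0]1010 (head at position 2)
Step 3: δ(q0, 1) = (q0, 0, R)  ⊢  110[q0]010 (head at position 3)
Step 4: δ(q0, 0) = (q0, 1, R)  ⊢  1101[q0]10 (head at position 4)
Step 5: δ(q0, 1) = (q0, 0, R)  ⊢  11010[q0]0 (head at position 5)
Step 6: δ(q0, 0) = (q0, 1, R)  ⊢  110101[q0]□ (head at position 6)

Final answer: [q0]001010 ⊢ 1[q0]01010 ⊢ 11[q0]1010 ⊢ 110[q0]010 ⊢ 1101[q0]10 ⊢ 11010[q0]0 ⊢ 110101[q0]□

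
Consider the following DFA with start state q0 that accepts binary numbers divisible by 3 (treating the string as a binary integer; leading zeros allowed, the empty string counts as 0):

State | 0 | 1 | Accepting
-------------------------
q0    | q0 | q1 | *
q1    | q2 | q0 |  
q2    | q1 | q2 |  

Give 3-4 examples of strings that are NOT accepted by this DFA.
Any strings that end in a non-accepting state work; for example:
"01": q0 → q0 → q1; q1 is not accepting → rejected
"10": q0 → q1 → q2; q2 is not accepting → rejected
"111": q0 → q1 → q0 → q1; q1 is not accepting → rejected
"1010": q0 → q1 → q2 → q2 → q1; q1 is not accepting → rejected

Final answer: "01", "10", "111", "1010"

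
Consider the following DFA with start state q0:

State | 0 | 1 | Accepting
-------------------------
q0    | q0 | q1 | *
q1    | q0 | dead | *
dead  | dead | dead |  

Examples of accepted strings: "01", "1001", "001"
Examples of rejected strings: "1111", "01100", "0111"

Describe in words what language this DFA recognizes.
binary strings with no two consecutive 1s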